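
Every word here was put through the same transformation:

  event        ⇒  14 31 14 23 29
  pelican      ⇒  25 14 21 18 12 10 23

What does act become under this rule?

e is letter #5 and maps to 14: an offset of 9. Each letter is replaced by its alphabet position (a=1..z=26) + 9.
On act: a=1→10, c=3→12, t=20→29.

10 12 29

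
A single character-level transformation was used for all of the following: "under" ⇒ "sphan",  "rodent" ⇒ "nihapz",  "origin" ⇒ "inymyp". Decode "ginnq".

sorry

u(20)→s(18) and n(13)→p(15) fit y≡19x+2 (mod 26); the inverse of 19 mod 26 is 11. Treating letters as 0–25, the rule is x ↦ 19x + 2 (mod 26).
Reversing it on ginnq: g(6)→11·(6−2)≡18=s; i(8)→11·(8−2)≡14=o; n(13)→11·(13−2)≡17=r; n(13)→11·(13−2)≡17=r; q(16)→11·(16−2)≡24=y (all mod 26).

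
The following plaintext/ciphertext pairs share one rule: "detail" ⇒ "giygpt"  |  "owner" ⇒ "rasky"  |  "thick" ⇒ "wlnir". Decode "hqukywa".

Each letter shifts forward by (position + 3), i.e. 3, 4, 5, … — the shift grows by one for each successive letter.
Decoding hqukywa: h−3=e, q−4=m, u−5=p, k−6=e, y−7=r, w−8=o, a−9=r.

emperor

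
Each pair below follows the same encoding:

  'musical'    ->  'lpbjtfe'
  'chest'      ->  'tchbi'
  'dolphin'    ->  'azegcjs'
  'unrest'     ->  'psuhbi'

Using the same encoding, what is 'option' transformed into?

This is an affine cipher: with a=0,…,z=25, each position x becomes (7x+5) mod 26.
Applying it to option: o(14)→7·14+5≡25=z; p(15)→7·15+5≡6=g; t(19)→7·19+5≡8=i; i(8)→7·8+5≡9=j; o(14)→7·14+5≡25=z; n(13)→7·13+5≡18=s (all mod 26).

zgijzs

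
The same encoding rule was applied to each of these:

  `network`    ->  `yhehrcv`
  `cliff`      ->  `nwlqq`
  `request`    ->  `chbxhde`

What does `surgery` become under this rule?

The shift depends on letter class: consonant n→y is +11, but vowel e→h is +3. The rule splits by letter class: vowels +3, consonants +11.
On surgery: s(cons)+11=d, u(vowel)+3=x, r(cons)+11=c, g(cons)+11=r, e(vowel)+3=h, r(cons)+11=c, y(cons)+11=j.

dxcrhcj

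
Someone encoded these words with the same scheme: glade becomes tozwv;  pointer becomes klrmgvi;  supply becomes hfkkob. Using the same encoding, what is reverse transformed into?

ivevihv

Each pair mirrors across the alphabet (g↔t, l↔o, a↔z): positions sum to 25. Each letter is replaced by its mirror in the alphabet: a↔z, b↔y, c↔x, and so on (the Atbash cipher).
For reverse: r↔i, e↔v, v↔e, e↔v, r↔i, s↔h, e↔v.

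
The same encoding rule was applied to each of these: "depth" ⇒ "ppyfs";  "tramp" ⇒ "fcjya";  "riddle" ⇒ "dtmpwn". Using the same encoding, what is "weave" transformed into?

ipjhp

Shifts by position in depth: pos 0: d→p (+12), pos 1: e→p (+11), pos 2: p→y (+9), pos 3: t→f (+12), pos 4: h→s (+11) — repeating every 3. The shifts repeat in a cycle of length 3: positions 0,1,… shift by +12, +11, +9, then the pattern repeats.
Applying it to weave: w+12=i, e+11=p, a+9=j, v+12=h, e+11=p.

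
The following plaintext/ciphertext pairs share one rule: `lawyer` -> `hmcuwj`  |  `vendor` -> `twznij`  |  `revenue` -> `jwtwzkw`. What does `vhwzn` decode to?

blend

l(11)→h(7) and a(0)→m(12) fit y≡9x+12 (mod 26); the inverse of 9 mod 26 is 3. Each letter's alphabet position (a=0..z=25) is mapped through 9·x+12 mod 26 — an affine cipher.
Reversing it on vhwzn: v(21)→3·(21−12)≡1=b; h(7)→3·(7−12)≡11=l; w(22)→3·(22−12)≡4=e; z(25)→3·(25−12)≡13=n; n(13)→3·(13−12)≡3=d (all mod 26).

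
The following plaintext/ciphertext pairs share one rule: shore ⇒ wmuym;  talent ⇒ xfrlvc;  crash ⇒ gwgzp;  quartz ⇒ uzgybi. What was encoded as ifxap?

In shore: s→w is +4, h→m is +5, o→u is +6, r→y is +7 — the shift increases by 1 each position. Letter i (0-indexed) is shifted by i+4, so successive shifts are 4, 5, 6, ….
Decoding ifxap: i−4=e, f−5=a, x−6=r, a−7=t, p−8=h.

earth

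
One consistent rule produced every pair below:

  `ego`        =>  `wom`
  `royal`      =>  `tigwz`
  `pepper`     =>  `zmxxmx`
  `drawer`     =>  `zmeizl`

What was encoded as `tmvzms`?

kernel

The word is reversed, then every letter is shifted forward by 8.
Undoing it on tmvzms: shift back: t−8=l, m−8=e, v−8=n, z−8=r, m−8=e, s−8=k → lenrek; then reverse → kernel.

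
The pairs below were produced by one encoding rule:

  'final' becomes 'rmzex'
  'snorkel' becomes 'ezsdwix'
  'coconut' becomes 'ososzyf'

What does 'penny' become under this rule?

bizzk

Vowels shift forward by 4 and consonants shift forward by 12.
For penny: p(cons)+12=b, e(vowel)+4=i, n(cons)+12=z, n(cons)+12=z, y(cons)+12=k.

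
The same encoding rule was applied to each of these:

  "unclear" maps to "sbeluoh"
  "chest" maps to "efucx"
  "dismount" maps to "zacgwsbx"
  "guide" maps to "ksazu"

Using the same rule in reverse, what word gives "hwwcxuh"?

Treating letters as 0–25, the rule is x ↦ 21x + 14 (mod 26).
Reversing it on hwwcxuh: h(7)→5·(7−14)≡17=r; w(22)→5·(22−14)≡14=o; w(22)→5·(22−14)≡14=o; c(2)→5·(2−14)≡18=s; x(23)→5·(23−14)≡19=t; u(20)→5·(20−14)≡4=e; h(7)→5·(7−14)≡17=r (all mod 26).

rooster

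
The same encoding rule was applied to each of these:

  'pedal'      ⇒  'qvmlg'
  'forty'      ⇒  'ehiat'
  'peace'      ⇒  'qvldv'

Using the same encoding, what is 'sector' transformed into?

rvdahi

p(15)→q(16) and e(4)→v(21) fit y≡9x+11 (mod 26); the inverse of 9 mod 26 is 3. This is an affine cipher: with a=0,…,z=25, each position x becomes (9x+11) mod 26.
On sector: s(18)→9·18+11≡17=r; e(4)→9·4+11≡21=v; c(2)→9·2+11≡3=d; t(19)→9·19+11≡0=a; o(14)→9·14+11≡7=h; r(17)→9·17+11≡8=i (all mod 26).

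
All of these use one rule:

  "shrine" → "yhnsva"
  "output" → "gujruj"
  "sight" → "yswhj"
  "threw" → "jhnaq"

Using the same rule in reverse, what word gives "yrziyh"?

s(18)→y(24) and h(7)→h(7) fit y≡11x+8 (mod 26); the inverse of 11 mod 26 is 19. Each letter's alphabet position (a=0..z=25) is mapped through 11·x+8 mod 26 — an affine cipher.
Reversing it on yrziyh: y(24)→19·(24−8)≡18=s; r(17)→19·(17−8)≡15=p; z(25)→19·(25−8)≡11=l; i(8)→19·(8−8)≡0=a; y(24)→19·(24−8)≡18=s; h(7)→19·(7−8)≡7=h (all mod 26).

splash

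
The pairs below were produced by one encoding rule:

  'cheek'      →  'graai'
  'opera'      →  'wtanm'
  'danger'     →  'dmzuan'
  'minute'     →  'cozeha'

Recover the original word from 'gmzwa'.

c(2)→g(6) and h(7)→r(17) fit y≡23x+12 (mod 26); the inverse of 23 mod 26 is 17. Treating letters as 0–25, the rule is x ↦ 23x + 12 (mod 26).
Reversing it on gmzwa: g(6)→17·(6−12)≡2=c; m(12)→17·(12−12)≡0=a; z(25)→17·(25−12)≡13=n; w(22)→17·(22−12)≡14=o; a(0)→17·(0−12)≡4=e (all mod 26).

canoe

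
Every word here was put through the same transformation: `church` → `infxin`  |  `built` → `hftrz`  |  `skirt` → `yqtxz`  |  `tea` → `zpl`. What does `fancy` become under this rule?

Vowels shift forward by 11 and consonants shift forward by 6.
Applying it to fancy: f(cons)+6=l, a(vowel)+11=l, n(cons)+6=t, c(cons)+6=i, y(cons)+6=e.

lltie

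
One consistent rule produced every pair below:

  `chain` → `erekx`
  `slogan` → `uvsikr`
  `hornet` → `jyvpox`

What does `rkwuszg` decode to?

passive

Shifts by position in chain: pos 0: c→e (+2), pos 1: h→r (+10), pos 2: a→e (+4), pos 3: i→k (+2), pos 4: n→x (+10) — repeating every 3. A repeating key of period 3 is used — shifts +2, +10, +4 over and over.
Reversing it on rkwuszg: r−2=p, k−10=a, w−4=s, u−2=s, s−10=i, z−4=v, g−2=e.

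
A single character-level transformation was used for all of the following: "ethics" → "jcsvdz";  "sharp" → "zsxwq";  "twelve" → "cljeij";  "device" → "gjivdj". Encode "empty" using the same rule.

jhqcr

Each letter's alphabet position (a=0..z=25) is mapped through 3·x+23 mod 26 — an affine cipher.
On empty: e(4)→3·4+23≡9=j; m(12)→3·12+23≡7=h; p(15)→3·15+23≡16=q; t(19)→3·19+23≡2=c; y(24)→3·24+23≡17=r (all mod 26).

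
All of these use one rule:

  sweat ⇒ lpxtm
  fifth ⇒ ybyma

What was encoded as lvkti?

scrap

Compare letters: s→l is +19, w→p is +19, e→x is +19 — a constant shift. Every letter moves 19 places later in the alphabet, wrapping around z→a.
Undoing it on lvkti: l−19=s, v−19=c, k−19=r, t−19=a, i−19=p.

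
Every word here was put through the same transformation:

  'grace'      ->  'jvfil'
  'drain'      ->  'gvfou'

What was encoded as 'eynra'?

In grace: g→j is +3, r→v is +4, a→f is +5, c→i is +6 — the shift increases by 1 each position. Each letter shifts forward by (position + 3), i.e. 3, 4, 5, … — the shift grows by one for each successive letter.
Decoding eynra: e−3=b, y−4=u, n−5=i, r−6=l, a−7=t.

built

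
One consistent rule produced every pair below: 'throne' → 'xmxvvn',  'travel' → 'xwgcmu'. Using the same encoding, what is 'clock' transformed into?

gqujs

Letter i (0-indexed) is shifted by i+4, so successive shifts are 4, 5, 6, ….
For clock: c+4=g, l+5=q, o+6=u, c+7=j, k+8=s.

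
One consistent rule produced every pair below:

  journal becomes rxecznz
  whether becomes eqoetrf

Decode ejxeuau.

In journal: j→r is +8, o→x is +9, u→e is +10, r→c is +11 — the shift increases by 1 each position. Letter i (0-indexed) is shifted by i+8, so successive shifts are 8, 9, 10, ….
Undoing it on ejxeuau: e−8=w, j−9=a, x−10=n, e−11=t, u−12=i, a−13=n, u−14=g.

wanting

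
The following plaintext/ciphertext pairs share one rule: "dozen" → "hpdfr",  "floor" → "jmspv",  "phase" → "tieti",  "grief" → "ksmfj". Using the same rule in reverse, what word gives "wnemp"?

Shifts by position in dozen: pos 0: d→h (+4), pos 1: o→p (+1), pos 2: z→d (+4), pos 3: e→f (+1) — repeating every 2. It's a Vigenère-style cipher with numeric key [4,1]: position i shifts by key[i mod 2].
Decoding wnemp: w−4=s, n−1=m, e−4=a, m−1=l, p−4=l.

small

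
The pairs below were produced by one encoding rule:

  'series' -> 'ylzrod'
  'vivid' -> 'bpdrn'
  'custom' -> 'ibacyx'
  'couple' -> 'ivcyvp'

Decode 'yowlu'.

shock

In series: s→y is +6, e→l is +7, r→z is +8, i→r is +9 — the shift increases by 1 each position. The shift increases by 1 at each position, starting from +6: 6, 7, 8, ….
Reversing it on yowlu: y−6=s, o−7=h, w−8=o, l−9=c, u−10=k.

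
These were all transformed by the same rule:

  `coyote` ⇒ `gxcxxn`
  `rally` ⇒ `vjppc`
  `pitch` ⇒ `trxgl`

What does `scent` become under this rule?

wgnrx

The shift depends on letter class: consonant c→g is +4, but vowel o→x is +9. Two shifts are in play — +9 for a/e/i/o/u, +4 for every other letter.
For scent: s(cons)+4=w, c(cons)+4=g, e(vowel)+9=n, n(cons)+4=r, t(cons)+4=x.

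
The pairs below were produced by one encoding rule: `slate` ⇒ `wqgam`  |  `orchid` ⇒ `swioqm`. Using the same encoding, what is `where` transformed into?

In slate: s→w is +4, l→q is +5, a→g is +6, t→a is +7 — the shift increases by 1 each position. Each letter shifts forward by (position + 4), i.e. 4, 5, 6, … — the shift grows by one for each successive letter.
For where: w+4=a, h+5=m, e+6=k, r+7=y, e+8=m.

amkym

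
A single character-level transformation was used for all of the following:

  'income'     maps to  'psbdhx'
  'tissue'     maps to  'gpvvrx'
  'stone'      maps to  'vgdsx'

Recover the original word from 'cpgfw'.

vital

i(8)→p(15) and n(13)→s(18) fit y≡11x+5 (mod 26); the inverse of 11 mod 26 is 19. Treating letters as 0–25, the rule is x ↦ 11x + 5 (mod 26).
Decoding cpgfw: c(2)→19·(2−5)≡21=v; p(15)→19·(15−5)≡8=i; g(6)→19·(6−5)≡19=t; f(5)→19·(5−5)≡0=a; w(22)→19·(22−5)≡11=l (all mod 26).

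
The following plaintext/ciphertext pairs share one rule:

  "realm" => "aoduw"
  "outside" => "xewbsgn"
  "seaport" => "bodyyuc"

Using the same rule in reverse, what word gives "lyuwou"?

It's a Vigenère-style cipher with numeric key [9,10,3]: position i shifts by key[i mod 3].
Reversing it on lyuwou: l−9=c, y−10=o, u−3=r, w−9=n, o−10=e, u−3=r.

corner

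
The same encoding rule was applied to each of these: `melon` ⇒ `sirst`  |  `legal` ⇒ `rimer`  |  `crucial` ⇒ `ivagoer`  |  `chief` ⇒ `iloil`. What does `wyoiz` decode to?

quiet

Shifts by position in melon: pos 0: m→s (+6), pos 1: e→i (+4), pos 2: l→r (+6), pos 3: o→s (+4) — repeating every 2. It's a Vigenère-style cipher with numeric key [6,4]: position i shifts by key[i mod 2].
Decoding wyoiz: w−6=q, y−4=u, o−6=i, i−4=e, z−6=t.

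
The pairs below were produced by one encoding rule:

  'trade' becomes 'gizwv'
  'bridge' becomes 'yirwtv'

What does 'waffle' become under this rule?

dzuuov

Each pair mirrors across the alphabet (t↔g, r↔i, a↔z): positions sum to 25. This is the alphabet-reversal cipher (Atbash): a becomes z, b becomes y, etc.
For waffle: w↔d, a↔z, f↔u, f↔u, l↔o, e↔v.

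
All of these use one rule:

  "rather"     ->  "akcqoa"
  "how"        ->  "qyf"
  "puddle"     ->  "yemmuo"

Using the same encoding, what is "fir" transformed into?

osa

The shift depends on letter class: consonant r→a is +9, but vowel a→k is +10. Vowels shift forward by 10 and consonants shift forward by 9.
Applying it to fir: f(cons)+9=o, i(vowel)+10=s, r(cons)+9=a.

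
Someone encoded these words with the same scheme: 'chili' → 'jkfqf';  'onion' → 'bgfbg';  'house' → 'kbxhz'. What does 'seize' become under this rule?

hzfyz

c(2)→j(9) and h(7)→k(10) fit y≡21x+19 (mod 26); the inverse of 21 mod 26 is 5. This is an affine cipher: with a=0,…,z=25, each position x becomes (21x+19) mod 26.
Applying it to seize: s(18)→21·18+19≡7=h; e(4)→21·4+19≡25=z; i(8)→21·8+19≡5=f; z(25)→21·25+19≡24=y; e(4)→21·4+19≡25=z (all mod 26).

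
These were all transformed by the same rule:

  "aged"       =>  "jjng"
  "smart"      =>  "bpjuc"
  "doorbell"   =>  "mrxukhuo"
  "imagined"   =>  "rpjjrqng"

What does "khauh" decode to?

berry

Shifts by position in aged: pos 0: a→j (+9), pos 1: g→j (+3), pos 2: e→n (+9), pos 3: d→g (+3) — repeating every 2. It's a Vigenère-style cipher with numeric key [9,3]: position i shifts by key[i mod 2].
Undoing it on khauh: k−9=b, h−3=e, a−9=r, u−3=r, h−9=y.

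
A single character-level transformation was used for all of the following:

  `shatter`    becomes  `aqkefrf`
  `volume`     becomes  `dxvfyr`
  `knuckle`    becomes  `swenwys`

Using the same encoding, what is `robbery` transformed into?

In shatter: s→a is +8, h→q is +9, a→k is +10, t→e is +11 — the shift increases by 1 each position. Each letter shifts forward by (position + 8), i.e. 8, 9, 10, … — the shift grows by one for each successive letter.
For robbery: r+8=z, o+9=x, b+10=l, b+11=m, e+12=q, r+13=e, y+14=m.

zxlmqem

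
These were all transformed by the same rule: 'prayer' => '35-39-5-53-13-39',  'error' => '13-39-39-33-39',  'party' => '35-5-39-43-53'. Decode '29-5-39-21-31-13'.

p(#16)→35 and r(#18)→39: differences scale by 2, so n = 2·pos + 3. With a=1..z=26, the number is 2·pos + 3.
Undoing it on 29-5-39-21-31-13: 29→(29−3)÷2=13=m, 5→(5−3)÷2=1=a, 39→(39−3)÷2=18=r, 21→(21−3)÷2=9=i, 31→(31−3)÷2=14=n, 13→(13−3)÷2=5=e.

marine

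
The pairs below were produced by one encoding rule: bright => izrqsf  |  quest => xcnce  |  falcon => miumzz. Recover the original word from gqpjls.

In bright: b→i is +7, r→z is +8, i→r is +9, g→q is +10 — the shift increases by 1 each position. The shift increases by 1 at each position, starting from +7: 7, 8, 9, ….
Reversing it on gqpjls: g−7=z, q−8=i, p−9=g, j−10=z, l−11=a, s−12=g.

zigzag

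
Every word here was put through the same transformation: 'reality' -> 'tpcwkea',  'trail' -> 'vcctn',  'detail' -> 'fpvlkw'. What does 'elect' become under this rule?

gwgnv

Shifts by position in reality: pos 0: r→t (+2), pos 1: e→p (+11), pos 2: a→c (+2), pos 3: l→w (+11) — repeating every 2. A repeating key of period 2 is used — shifts +2, +11 over and over.
For elect: e+2=g, l+11=w, e+2=g, c+11=n, t+2=v.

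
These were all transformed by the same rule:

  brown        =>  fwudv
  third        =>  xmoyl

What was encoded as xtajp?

touch

The shift increases by 1 at each position, starting from +4: 4, 5, 6, ….
Decoding xtajp: x−4=t, t−5=o, a−6=u, j−7=c, p−8=h.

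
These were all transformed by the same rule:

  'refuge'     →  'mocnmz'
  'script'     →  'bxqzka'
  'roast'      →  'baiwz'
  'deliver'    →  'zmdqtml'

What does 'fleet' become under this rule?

bmmtn

Read the word backwards and shift each letter +8.
Applying it to fleet: reverse → teelf; then shift: t+8=b, e+8=m, e+8=m, l+8=t, f+8=n.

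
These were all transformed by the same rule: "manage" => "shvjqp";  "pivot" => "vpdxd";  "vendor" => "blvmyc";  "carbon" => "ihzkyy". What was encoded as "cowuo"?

whole

Each letter shifts forward by (position + 6), i.e. 6, 7, 8, … — the shift grows by one for each successive letter.
Reversing it on cowuo: c−6=w, o−7=h, w−8=o, u−9=l, o−10=e.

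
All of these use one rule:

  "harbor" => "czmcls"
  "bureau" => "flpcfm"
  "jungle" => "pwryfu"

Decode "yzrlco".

The output letters match the input read backwards, each shifted +11: harbor reversed is robrah. Two steps: reverse the string, then apply a Caesar shift of +11.
Reversing it on yzrlco: shift back: y−11=n, z−11=o, r−11=g, l−11=a, c−11=r, o−11=d → nogard; then reverse → dragon.

dragon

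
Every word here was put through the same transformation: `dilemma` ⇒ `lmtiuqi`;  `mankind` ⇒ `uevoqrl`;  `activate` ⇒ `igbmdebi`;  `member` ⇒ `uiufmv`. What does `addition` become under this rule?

ihlmbmwr

It's a Vigenère-style cipher with numeric key [8,4]: position i shifts by key[i mod 2].
Applying it to addition: a+8=i, d+4=h, d+8=l, i+4=m, t+8=b, i+4=m, o+8=w, n+4=r.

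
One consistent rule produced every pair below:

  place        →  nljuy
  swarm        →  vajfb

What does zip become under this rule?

The output letters match the input read backwards, each shifted +9: place reversed is ecalp. Read the word backwards and shift each letter +9.
Applying it to zip: reverse → piz; then shift: p+9=y, i+9=r, z+9=i.

yri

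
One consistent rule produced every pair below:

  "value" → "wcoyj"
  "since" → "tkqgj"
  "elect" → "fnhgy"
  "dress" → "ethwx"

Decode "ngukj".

merge

In value: v→w is +1, a→c is +2, l→o is +3, u→y is +4 — the shift increases by 1 each position. The shift increases by 1 at each position, starting from +1: 1, 2, 3, ….
Undoing it on ngukj: n−1=m, g−2=e, u−3=r, k−4=g, j−5=e.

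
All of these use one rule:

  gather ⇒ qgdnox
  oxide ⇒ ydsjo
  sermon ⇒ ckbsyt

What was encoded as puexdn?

fourth

Shifts by position in gather: pos 0: g→q (+10), pos 1: a→g (+6), pos 2: t→d (+10), pos 3: h→n (+6) — repeating every 2. A repeating key of period 2 is used — shifts +10, +6 over and over.
Decoding puexdn: p−10=f, u−6=o, e−10=u, x−6=r, d−10=t, n−6=h.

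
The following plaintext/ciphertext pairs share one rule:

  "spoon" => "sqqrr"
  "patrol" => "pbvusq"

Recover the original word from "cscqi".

The shift increases by 1 at each position, starting from +0: 0, 1, 2, ….
Decoding cscqi: c−0=c, s−1=r, c−2=a, q−3=n, i−4=e.

crane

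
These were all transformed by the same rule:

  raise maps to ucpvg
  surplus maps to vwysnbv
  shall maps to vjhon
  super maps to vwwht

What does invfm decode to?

Shifts by position in raise: pos 0: r→u (+3), pos 1: a→c (+2), pos 2: i→p (+7), pos 3: s→v (+3), pos 4: e→g (+2) — repeating every 3. The shifts repeat in a cycle of length 3: positions 0,1,… shift by +3, +2, +7, then the pattern repeats.
Decoding invfm: i−3=f, n−2=l, v−7=o, f−3=c, m−2=k.

flock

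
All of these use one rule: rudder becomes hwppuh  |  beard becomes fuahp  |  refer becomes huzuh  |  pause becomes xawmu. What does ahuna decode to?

arena

Each letter's alphabet position (a=0..z=25) is mapped through 5·x+0 mod 26 — an affine cipher.
Reversing it on ahuna: a(0)→21·(0−0)≡0=a; h(7)→21·(7−0)≡17=r; u(20)→21·(20−0)≡4=e; n(13)→21·(13−0)≡13=n; a(0)→21·(0−0)≡0=a (all mod 26).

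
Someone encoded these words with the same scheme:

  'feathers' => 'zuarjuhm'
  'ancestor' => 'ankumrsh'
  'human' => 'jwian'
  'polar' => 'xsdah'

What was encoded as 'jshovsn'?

horizon

f(5)→z(25) and e(4)→u(20) fit y≡5x+0 (mod 26); the inverse of 5 mod 26 is 21. This is an affine cipher: with a=0,…,z=25, each position x becomes (5x+0) mod 26.
Decoding jshovsn: j(9)→21·(9−0)≡7=h; s(18)→21·(18−0)≡14=o; h(7)→21·(7−0)≡17=r; o(14)→21·(14−0)≡8=i; v(21)→21·(21−0)≡25=z; s(18)→21·(18−0)≡14=o; n(13)→21·(13−0)≡13=n (all mod 26).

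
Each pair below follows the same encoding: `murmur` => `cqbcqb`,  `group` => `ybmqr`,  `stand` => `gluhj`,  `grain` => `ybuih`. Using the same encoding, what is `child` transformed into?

edixj

Treating letters as 0–25, the rule is x ↦ 5x + 20 (mod 26).
For child: c(2)→5·2+20≡4=e; h(7)→5·7+20≡3=d; i(8)→5·8+20≡8=i; l(11)→5·11+20≡23=x; d(3)→5·3+20≡9=j (all mod 26).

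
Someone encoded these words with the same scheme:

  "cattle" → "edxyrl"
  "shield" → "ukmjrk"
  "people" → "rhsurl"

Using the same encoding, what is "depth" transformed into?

In cattle: c→e is +2, a→d is +3, t→x is +4, t→y is +5 — the shift increases by 1 each position. The shift increases by 1 at each position, starting from +2: 2, 3, 4, ….
On depth: d+2=f, e+3=h, p+4=t, t+5=y, h+6=n.

fhtyn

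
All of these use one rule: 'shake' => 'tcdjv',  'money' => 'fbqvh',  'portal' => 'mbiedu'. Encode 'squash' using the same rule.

txpdtc

s(18)→t(19) and h(7)→c(2) fit y≡11x+3 (mod 26); the inverse of 11 mod 26 is 19. This is an affine cipher: with a=0,…,z=25, each position x becomes (11x+3) mod 26.
Applying it to squash: s(18)→11·18+3≡19=t; q(16)→11·16+3≡23=x; u(20)→11·20+3≡15=p; a(0)→11·0+3≡3=d; s(18)→11·18+3≡19=t; h(7)→11·7+3≡2=c (all mod 26).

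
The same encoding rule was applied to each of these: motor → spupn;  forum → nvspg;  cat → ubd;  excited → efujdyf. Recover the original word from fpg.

The output letters match the input read backwards, each shifted +1: motor reversed is rotom. Read the word backwards and shift each letter +1.
Reversing it on fpg: shift back: f−1=e, p−1=o, g−1=f → eof; then reverse → foe.

foe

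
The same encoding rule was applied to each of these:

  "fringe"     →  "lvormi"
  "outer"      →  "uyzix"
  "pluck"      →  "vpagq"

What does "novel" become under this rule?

tsbir

Shifts by position in fringe: pos 0: f→l (+6), pos 1: r→v (+4), pos 2: i→o (+6), pos 3: n→r (+4) — repeating every 2. A repeating key of period 2 is used — shifts +6, +4 over and over.
For novel: n+6=t, o+4=s, v+6=b, e+4=i, l+6=r.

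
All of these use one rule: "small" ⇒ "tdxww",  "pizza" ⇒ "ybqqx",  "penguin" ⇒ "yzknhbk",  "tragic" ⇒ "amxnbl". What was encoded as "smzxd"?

dream

s(18)→t(19) and m(12)→d(3) fit y≡7x+23 (mod 26); the inverse of 7 mod 26 is 15. Treating letters as 0–25, the rule is x ↦ 7x + 23 (mod 26).
Reversing it on smzxd: s(18)→15·(18−23)≡3=d; m(12)→15·(12−23)≡17=r; z(25)→15·(25−23)≡4=e; x(23)→15·(23−23)≡0=a; d(3)→15·(3−23)≡12=m (all mod 26).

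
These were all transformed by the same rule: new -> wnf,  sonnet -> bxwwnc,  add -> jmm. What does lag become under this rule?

ujp

Compare letters: n→w is +9, e→n is +9, w→f is +9 — a constant shift. It's a constant shift of +9 (ROT9).
For lag: l+9=u, a+9=j, g+9=p.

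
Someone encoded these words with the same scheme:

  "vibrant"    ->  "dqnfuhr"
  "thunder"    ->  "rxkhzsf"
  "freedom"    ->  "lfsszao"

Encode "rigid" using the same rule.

fqeqz

v(21)→d(3) and i(8)→q(16) fit y≡19x+20 (mod 26); the inverse of 19 mod 26 is 11. This is an affine cipher: with a=0,…,z=25, each position x becomes (19x+20) mod 26.
Applying it to rigid: r(17)→19·17+20≡5=f; i(8)→19·8+20≡16=q; g(6)→19·6+20≡4=e; i(8)→19·8+20≡16=q; d(3)→19·3+20≡25=z (all mod 26).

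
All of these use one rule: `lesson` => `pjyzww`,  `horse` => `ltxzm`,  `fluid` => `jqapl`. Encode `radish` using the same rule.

vfjpaq

In lesson: l→p is +4, e→j is +5, s→y is +6, s→z is +7 — the shift increases by 1 each position. Each letter shifts forward by (position + 4), i.e. 4, 5, 6, … — the shift grows by one for each successive letter.
On radish: r+4=v, a+5=f, d+6=j, i+7=p, s+8=a, h+9=q.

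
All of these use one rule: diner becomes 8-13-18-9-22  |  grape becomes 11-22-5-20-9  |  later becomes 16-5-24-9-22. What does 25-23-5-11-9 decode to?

d is letter #4 and maps to 8: an offset of 4. Each letter is replaced by its alphabet position (a=1..z=26) + 4.
Decoding 25-23-5-11-9: 25→(25−4)÷1=21=u, 23→(23−4)÷1=19=s, 5→(5−4)÷1=1=a, 11→(11−4)÷1=7=g, 9→(9−4)÷1=5=e.

usage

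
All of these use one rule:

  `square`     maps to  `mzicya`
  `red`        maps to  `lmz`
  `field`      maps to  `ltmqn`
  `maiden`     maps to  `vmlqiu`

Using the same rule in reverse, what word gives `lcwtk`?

cloud

The output letters match the input read backwards, each shifted +8: square reversed is erauqs. Read the word backwards and shift each letter +8.
Undoing it on lcwtk: shift back: l−8=d, c−8=u, w−8=o, t−8=l, k−8=c → duolc; then reverse → cloud.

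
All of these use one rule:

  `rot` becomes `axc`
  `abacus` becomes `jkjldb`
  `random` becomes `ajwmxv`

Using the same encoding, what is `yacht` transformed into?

Compare letters: r→a is +9, o→x is +9, t→c is +9 — a constant shift. Each letter is shifted forward by 9 in the alphabet (a Caesar shift of +9).
On yacht: y+9=h, a+9=j, c+9=l, h+9=q, t+9=c.

hjlqc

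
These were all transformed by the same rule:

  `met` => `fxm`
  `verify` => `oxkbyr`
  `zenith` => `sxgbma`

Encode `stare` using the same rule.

lmtkx

It's a constant shift of +19 (ROT19).
Applying it to stare: s+19=l, t+19=m, a+19=t, r+19=k, e+19=x.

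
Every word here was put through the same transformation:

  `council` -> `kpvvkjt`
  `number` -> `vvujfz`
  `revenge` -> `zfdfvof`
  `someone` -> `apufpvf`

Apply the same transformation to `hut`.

The shift depends on letter class: consonant c→k is +8, but vowel o→p is +1. Vowels shift forward by 1 and consonants shift forward by 8.
Applying it to hut: h(cons)+8=p, u(vowel)+1=v, t(cons)+8=b.

pvb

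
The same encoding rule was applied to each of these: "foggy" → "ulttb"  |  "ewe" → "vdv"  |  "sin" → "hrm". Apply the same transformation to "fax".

Each pair mirrors across the alphabet (f↔u, o↔l, g↔t): positions sum to 25. Letters are reflected about the middle of the alphabet (position → 25−position): Atbash.
Applying it to fax: f↔u, a↔z, x↔c.

uzc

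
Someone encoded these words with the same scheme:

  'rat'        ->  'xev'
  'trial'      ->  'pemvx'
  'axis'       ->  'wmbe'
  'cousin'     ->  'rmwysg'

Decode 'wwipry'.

unless

The output letters match the input read backwards, each shifted +4: rat reversed is tar. Two steps: reverse the string, then apply a Caesar shift of +4.
Reversing it on wwipry: shift back: w−4=s, w−4=s, i−4=e, p−4=l, r−4=n, y−4=u → sselnu; then reverse → unless.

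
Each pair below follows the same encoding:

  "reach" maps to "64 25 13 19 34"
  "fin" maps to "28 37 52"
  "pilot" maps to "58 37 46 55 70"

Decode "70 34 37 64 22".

r(#18)→64 and e(#5)→25: differences scale by 3, so n = 3·pos + 10. Each letter becomes 3×(its alphabet position, a=1..z=26) + 10.
Reversing it on 70 34 37 64 22: 70→(70−10)÷3=20=t, 34→(34−10)÷3=8=h, 37→(37−10)÷3=9=i, 64→(64−10)÷3=18=r, 22→(22−10)÷3=4=d.

third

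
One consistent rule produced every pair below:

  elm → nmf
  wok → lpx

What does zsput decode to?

story

The output letters match the input read backwards, each shifted +1: elm reversed is mle. The word is reversed, then every letter is shifted forward by 1.
Decoding zsput: shift back: z−1=y, s−1=r, p−1=o, u−1=t, t−1=s → yrots; then reverse → story.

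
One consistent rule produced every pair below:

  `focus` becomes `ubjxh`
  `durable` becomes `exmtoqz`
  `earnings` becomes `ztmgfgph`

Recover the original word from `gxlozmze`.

numbered

This is an affine cipher: with a=0,…,z=25, each position x becomes (21x+19) mod 26.
Undoing it on gxlozmze: g(6)→5·(6−19)≡13=n; x(23)→5·(23−19)≡20=u; l(11)→5·(11−19)≡12=m; o(14)→5·(14−19)≡1=b; z(25)→5·(25−19)≡4=e; m(12)→5·(12−19)≡17=r; z(25)→5·(25−19)≡4=e; e(4)→5·(4−19)≡3=d (all mod 26).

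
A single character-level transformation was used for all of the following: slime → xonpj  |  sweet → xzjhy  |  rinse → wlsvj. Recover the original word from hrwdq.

coral

Shifts by position in slime: pos 0: s→x (+5), pos 1: l→o (+3), pos 2: i→n (+5), pos 3: m→p (+3) — repeating every 2. It's a Vigenère-style cipher with numeric key [5,3]: position i shifts by key[i mod 2].
Undoing it on hrwdq: h−5=c, r−3=o, w−5=r, d−3=a, q−5=l.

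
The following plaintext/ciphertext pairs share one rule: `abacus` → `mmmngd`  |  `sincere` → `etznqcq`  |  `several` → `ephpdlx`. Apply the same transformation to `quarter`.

cfmcfpd

Shifts by position in abacus: pos 0: a→m (+12), pos 1: b→m (+11), pos 2: a→m (+12), pos 3: c→n (+11) — repeating every 2. The shifts repeat in a cycle of length 2: positions 0,1,… shift by +12, +11, then the pattern repeats.
Applying it to quarter: q+12=c, u+11=f, a+12=m, r+11=c, t+12=f, e+11=p, r+12=d.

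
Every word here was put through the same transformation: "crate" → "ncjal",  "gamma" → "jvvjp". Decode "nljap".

The output letters match the input read backwards, each shifted +9: crate reversed is etarc. The word is reversed, then every letter is shifted forward by 9.
Undoing it on nljap: shift back: n−9=e, l−9=c, j−9=a, a−9=r, p−9=g → ecarg; then reverse → grace.

grace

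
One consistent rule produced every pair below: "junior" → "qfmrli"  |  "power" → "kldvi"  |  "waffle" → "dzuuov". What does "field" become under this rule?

Each pair mirrors across the alphabet (j↔q, u↔f, n↔m): positions sum to 25. This is the alphabet-reversal cipher (Atbash): a becomes z, b becomes y, etc.
For field: f↔u, i↔r, e↔v, l↔o, d↔w.

urvow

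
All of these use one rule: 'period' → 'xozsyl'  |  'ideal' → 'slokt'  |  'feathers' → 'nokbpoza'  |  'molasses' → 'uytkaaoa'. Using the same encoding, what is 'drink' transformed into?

lzsvs

The shift depends on letter class: consonant p→x is +8, but vowel e→o is +10. The rule splits by letter class: vowels +10, consonants +8.
Applying it to drink: d(cons)+8=l, r(cons)+8=z, i(vowel)+10=s, n(cons)+8=v, k(cons)+8=s.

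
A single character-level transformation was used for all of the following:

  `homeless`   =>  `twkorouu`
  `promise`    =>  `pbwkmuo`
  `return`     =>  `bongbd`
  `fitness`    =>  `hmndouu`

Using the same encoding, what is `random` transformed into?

h(7)→t(19) and o(14)→w(22) fit y≡19x+16 (mod 26); the inverse of 19 mod 26 is 11. This is an affine cipher: with a=0,…,z=25, each position x becomes (19x+16) mod 26.
On random: r(17)→19·17+16≡1=b; a(0)→19·0+16≡16=q; n(13)→19·13+16≡3=d; d(3)→19·3+16≡21=v; o(14)→19·14+16≡22=w; m(12)→19·12+16≡10=k (all mod 26).

bqdvwk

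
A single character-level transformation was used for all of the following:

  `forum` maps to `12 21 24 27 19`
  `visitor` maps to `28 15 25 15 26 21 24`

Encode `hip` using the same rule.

14 15 22

The number is (letter's place in the alphabet, a=1) + 6.
Applying it to hip: h=8→14, i=9→15, p=16→22.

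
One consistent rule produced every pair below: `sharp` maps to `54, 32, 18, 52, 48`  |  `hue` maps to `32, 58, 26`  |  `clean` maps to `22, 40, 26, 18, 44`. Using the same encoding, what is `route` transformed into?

52, 46, 58, 56, 26

s(#19)→54 and h(#8)→32: differences scale by 2, so n = 2·pos + 16. Each letter becomes 2×(its alphabet position, a=1..z=26) + 16.
For route: r=18→52, o=15→46, u=21→58, t=20→56, e=5→26.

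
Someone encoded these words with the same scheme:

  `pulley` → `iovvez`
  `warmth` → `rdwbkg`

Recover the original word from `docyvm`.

The output letters match the input read backwards, each shifted +10: pulley reversed is yellup. Read the word backwards and shift each letter +10.
Decoding docyvm: shift back: d−10=t, o−10=e, c−10=s, y−10=o, v−10=l, m−10=c → tesolc; then reverse → closet.

closet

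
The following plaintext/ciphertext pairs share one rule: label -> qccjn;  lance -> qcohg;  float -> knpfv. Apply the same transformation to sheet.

xjfjv

Shifts by position in label: pos 0: l→q (+5), pos 1: a→c (+2), pos 2: b→c (+1), pos 3: e→j (+5), pos 4: l→n (+2) — repeating every 3. It's a Vigenère-style cipher with numeric key [5,2,1]: position i shifts by key[i mod 3].
For sheet: s+5=x, h+2=j, e+1=f, e+5=j, t+2=v.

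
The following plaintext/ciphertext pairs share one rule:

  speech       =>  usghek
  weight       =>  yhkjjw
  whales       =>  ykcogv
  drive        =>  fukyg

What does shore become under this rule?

Shifts by position in speech: pos 0: s→u (+2), pos 1: p→s (+3), pos 2: e→g (+2), pos 3: e→h (+3) — repeating every 2. It's a Vigenère-style cipher with numeric key [2,3]: position i shifts by key[i mod 2].
On shore: s+2=u, h+3=k, o+2=q, r+3=u, e+2=g.

ukqug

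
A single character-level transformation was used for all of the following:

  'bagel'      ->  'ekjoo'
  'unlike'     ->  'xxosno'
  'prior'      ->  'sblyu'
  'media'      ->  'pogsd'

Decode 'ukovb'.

Shifts by position in bagel: pos 0: b→e (+3), pos 1: a→k (+10), pos 2: g→j (+3), pos 3: e→o (+10) — repeating every 2. It's a Vigenère-style cipher with numeric key [3,10]: position i shifts by key[i mod 2].
Undoing it on ukovb: u−3=r, k−10=a, o−3=l, v−10=l, b−3=y.

rally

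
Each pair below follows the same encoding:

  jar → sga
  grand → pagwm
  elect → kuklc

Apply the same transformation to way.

fgh

The shift depends on letter class: consonant j→s is +9, but vowel a→g is +6. Two shifts are in play — +6 for a/e/i/o/u, +9 for every other letter.
For way: w(cons)+9=f, a(vowel)+6=g, y(cons)+9=h.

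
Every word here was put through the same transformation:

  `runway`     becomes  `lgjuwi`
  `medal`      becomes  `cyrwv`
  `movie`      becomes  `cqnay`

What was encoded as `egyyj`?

queen

r(17)→l(11) and u(20)→g(6) fit y≡7x+22 (mod 26); the inverse of 7 mod 26 is 15. Treating letters as 0–25, the rule is x ↦ 7x + 22 (mod 26).
Undoing it on egyyj: e(4)→15·(4−22)≡16=q; g(6)→15·(6−22)≡20=u; y(24)→15·(24−22)≡4=e; y(24)→15·(24−22)≡4=e; j(9)→15·(9−22)≡13=n (all mod 26).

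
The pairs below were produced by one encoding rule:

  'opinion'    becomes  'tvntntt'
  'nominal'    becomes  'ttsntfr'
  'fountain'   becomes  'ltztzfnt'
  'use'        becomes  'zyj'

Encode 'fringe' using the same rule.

lxntmj

The shift depends on letter class: consonant p→v is +6, but vowel o→t is +5. Two shifts are in play — +5 for a/e/i/o/u, +6 for every other letter.
For fringe: f(cons)+6=l, r(cons)+6=x, i(vowel)+5=n, n(cons)+6=t, g(cons)+6=m, e(vowel)+5=j.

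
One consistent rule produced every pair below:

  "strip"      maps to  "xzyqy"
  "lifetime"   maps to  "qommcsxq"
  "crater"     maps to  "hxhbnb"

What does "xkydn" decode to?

In strip: s→x is +5, t→z is +6, r→y is +7, i→q is +8 — the shift increases by 1 each position. Each letter shifts forward by (position + 5), i.e. 5, 6, 7, … — the shift grows by one for each successive letter.
Reversing it on xkydn: x−5=s, k−6=e, y−7=r, d−8=v, n−9=e.

serve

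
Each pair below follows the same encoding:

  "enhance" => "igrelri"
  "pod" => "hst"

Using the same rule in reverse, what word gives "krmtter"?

The output letters match the input read backwards, each shifted +4: enhance reversed is ecnahne. Two steps: reverse the string, then apply a Caesar shift of +4.
Reversing it on krmtter: shift back: k−4=g, r−4=n, m−4=i, t−4=p, t−4=p, e−4=a, r−4=n → gnippan; then reverse → napping.

napping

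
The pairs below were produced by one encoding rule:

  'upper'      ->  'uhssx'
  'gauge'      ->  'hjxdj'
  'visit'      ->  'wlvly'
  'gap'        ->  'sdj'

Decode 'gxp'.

The output letters match the input read backwards, each shifted +3: upper reversed is reppu. Read the word backwards and shift each letter +3.
Decoding gxp: shift back: g−3=d, x−3=u, p−3=m → dum; then reverse → mud.

mud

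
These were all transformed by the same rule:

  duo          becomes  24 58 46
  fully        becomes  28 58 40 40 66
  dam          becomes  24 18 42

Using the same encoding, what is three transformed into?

d(#4)→24 and u(#21)→58: differences scale by 2, so n = 2·pos + 16. The formula is n = 2×(alphabet index, a=1) + 16.
Applying it to three: t=20→56, h=8→32, r=18→52, e=5→26, e=5→26.

56 32 52 26 26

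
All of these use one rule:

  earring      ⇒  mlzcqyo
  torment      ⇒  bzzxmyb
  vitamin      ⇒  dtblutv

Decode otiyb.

giant

A repeating key of period 2 is used — shifts +8, +11 over and over.
Undoing it on otiyb: o−8=g, t−11=i, i−8=a, y−11=n, b−8=t.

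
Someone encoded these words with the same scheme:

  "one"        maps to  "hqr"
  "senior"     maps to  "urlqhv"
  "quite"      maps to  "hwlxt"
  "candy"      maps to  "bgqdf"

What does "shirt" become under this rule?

wulkv

Read the word backwards and shift each letter +3.
Applying it to shirt: reverse → trihs; then shift: t+3=w, r+3=u, i+3=l, h+3=k, s+3=v.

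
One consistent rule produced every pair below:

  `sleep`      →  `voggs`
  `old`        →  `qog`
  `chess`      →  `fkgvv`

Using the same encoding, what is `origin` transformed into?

qukjkq

The shift depends on letter class: consonant s→v is +3, but vowel e→g is +2. Two shifts are in play — +2 for a/e/i/o/u, +3 for every other letter.
On origin: o(vowel)+2=q, r(cons)+3=u, i(vowel)+2=k, g(cons)+3=j, i(vowel)+2=k, n(cons)+3=q.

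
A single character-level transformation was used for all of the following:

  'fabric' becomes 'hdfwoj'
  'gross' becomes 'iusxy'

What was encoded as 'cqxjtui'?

antenna

In fabric: f→h is +2, a→d is +3, b→f is +4, r→w is +5 — the shift increases by 1 each position. Each letter shifts forward by (position + 2), i.e. 2, 3, 4, … — the shift grows by one for each successive letter.
Reversing it on cqxjtui: c−2=a, q−3=n, x−4=t, j−5=e, t−6=n, u−7=n, i−8=a.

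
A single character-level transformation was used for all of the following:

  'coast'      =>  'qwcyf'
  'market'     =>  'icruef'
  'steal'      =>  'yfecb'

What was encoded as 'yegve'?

c(2)→q(16) and o(14)→w(22) fit y≡7x+2 (mod 26); the inverse of 7 mod 26 is 15. Each letter's alphabet position (a=0..z=25) is mapped through 7·x+2 mod 26 — an affine cipher.
Undoing it on yegve: y(24)→15·(24−2)≡18=s; e(4)→15·(4−2)≡4=e; g(6)→15·(6−2)≡8=i; v(21)→15·(21−2)≡25=z; e(4)→15·(4−2)≡4=e (all mod 26).

seize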